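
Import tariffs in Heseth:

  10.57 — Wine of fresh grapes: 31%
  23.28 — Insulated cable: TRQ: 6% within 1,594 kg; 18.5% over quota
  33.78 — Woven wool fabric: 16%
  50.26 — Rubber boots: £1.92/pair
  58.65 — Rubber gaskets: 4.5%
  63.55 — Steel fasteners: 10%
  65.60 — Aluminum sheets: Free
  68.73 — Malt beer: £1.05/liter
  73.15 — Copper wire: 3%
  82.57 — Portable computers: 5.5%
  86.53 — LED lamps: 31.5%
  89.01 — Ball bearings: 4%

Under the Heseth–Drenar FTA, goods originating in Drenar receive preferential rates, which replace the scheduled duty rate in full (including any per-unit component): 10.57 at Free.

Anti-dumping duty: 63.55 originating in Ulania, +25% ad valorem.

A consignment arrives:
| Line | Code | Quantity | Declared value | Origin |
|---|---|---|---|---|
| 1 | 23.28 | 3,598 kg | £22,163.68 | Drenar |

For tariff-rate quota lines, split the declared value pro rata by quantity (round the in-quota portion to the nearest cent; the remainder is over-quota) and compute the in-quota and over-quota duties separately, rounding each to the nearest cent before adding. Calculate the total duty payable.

£2,872.90

Line 1 (23.28, Drenar, 3,598 kg, £22,163.68):
Code 23.28 is under a tariff-rate quota (threshold 1,594 kg). In-quota: 1,594 kg at 6%; over-quota: 2,004 kg at 18.5%.
Pro-rata value split: in-quota = £22,163.68 × 1,594/3,598 = £9,819.04; over-quota = £22,163.68 − £9,819.04 = £12,344.64.
In-quota duty = £9,819.04 × 6% = £589.14. Over-quota duty = £12,344.64 × 18.5% = £2,283.76.
Line duty = £589.14 + £2,283.76 = £2,872.90.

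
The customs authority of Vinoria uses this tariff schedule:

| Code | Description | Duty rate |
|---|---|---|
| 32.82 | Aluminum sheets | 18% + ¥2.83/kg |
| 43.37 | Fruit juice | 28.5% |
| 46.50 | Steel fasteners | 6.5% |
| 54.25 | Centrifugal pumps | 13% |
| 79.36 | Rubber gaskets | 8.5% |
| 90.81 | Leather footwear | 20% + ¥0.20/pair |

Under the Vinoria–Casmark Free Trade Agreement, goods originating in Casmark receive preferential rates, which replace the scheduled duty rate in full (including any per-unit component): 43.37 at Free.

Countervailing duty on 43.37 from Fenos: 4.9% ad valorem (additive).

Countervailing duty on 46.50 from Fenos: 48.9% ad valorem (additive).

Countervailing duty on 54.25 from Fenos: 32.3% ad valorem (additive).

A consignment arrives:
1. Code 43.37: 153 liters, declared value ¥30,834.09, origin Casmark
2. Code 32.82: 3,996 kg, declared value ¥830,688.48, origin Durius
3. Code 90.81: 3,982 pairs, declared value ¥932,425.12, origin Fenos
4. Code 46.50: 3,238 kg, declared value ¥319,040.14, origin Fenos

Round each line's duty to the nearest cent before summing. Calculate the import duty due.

Line 1 (43.37, Casmark, 153 liters, ¥30,834.09):
Base rate for 43.37 is 28.5%.
Origin Casmark qualifies under the Vinoria–Casmark agreement and 43.37 is covered: preferential rate Free applies instead.
The additional-duty order on 43.37 targets Fenos, not Casmark; it does not apply.
Duty = ¥30,834.09 × 0% = ¥0.00.
Line 2 (32.82, Durius, 3,996 kg, ¥830,688.48):
Base rate for 32.82 is 18% + ¥2.83/kg.
Duty = ¥830,688.48 × 18% + 3,996 × ¥2.83 = ¥160,832.61.
Line 3 (90.81, Fenos, 3,982 pairs, ¥932,425.12):
Base rate for 90.81 is 20% + ¥0.20/pair.
Duty = ¥932,425.12 × 20% + 3,982 × ¥0.20 = ¥187,281.42.
Line 4 (46.50, Fenos, 3,238 kg, ¥319,040.14):
Base rate for 46.50 is 6.5%.
Additional duty on 46.50 from Fenos: +48.9%. Applied ad valorem rate: 6.5% + 48.9% = 55.4%.
Duty = ¥319,040.14 × 55.4% = ¥176,748.24.
Total = ¥0.00 + ¥160,832.61 + ¥187,281.42 + ¥176,748.24 = ¥524,862.27.

¥524,862.27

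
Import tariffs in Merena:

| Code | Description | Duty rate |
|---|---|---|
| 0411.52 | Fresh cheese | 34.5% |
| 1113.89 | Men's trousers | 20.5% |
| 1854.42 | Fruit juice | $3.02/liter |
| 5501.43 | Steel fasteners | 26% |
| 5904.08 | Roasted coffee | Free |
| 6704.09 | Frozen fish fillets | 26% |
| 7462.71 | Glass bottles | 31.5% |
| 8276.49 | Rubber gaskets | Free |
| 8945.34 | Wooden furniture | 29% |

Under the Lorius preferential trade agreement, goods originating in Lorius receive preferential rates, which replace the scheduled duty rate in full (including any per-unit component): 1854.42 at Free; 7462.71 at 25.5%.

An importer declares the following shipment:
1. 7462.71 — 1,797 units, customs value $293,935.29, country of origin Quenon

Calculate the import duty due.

$92,589.62

Line 1 (7462.71, Quenon, 1,797 units, $293,935.29):
Base rate for 7462.71 is 31.5%.
7462.71 has an FTA preferential rate, but origin Quenon is not Lorius; base rate stands.
Duty = $293,935.29 × 31.5% = $92,589.62.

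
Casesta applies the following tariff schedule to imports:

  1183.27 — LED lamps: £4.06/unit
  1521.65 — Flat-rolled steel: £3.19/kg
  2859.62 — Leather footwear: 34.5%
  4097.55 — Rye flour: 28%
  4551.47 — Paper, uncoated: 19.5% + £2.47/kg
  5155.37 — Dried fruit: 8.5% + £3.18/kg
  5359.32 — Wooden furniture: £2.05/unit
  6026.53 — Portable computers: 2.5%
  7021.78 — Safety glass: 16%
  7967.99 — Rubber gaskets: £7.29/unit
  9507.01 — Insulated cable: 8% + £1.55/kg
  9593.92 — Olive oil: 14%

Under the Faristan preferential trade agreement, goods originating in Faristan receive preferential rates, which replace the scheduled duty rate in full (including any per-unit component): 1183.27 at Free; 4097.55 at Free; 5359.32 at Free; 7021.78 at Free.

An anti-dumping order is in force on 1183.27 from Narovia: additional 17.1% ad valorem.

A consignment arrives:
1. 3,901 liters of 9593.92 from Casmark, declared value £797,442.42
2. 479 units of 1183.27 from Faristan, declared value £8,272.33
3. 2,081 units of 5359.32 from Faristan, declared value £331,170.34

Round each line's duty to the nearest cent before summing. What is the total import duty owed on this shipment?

£111,641.94

Line 1 (9593.92, Casmark, 3,901 liters, £797,442.42):
Base rate for 9593.92 is 14%.
Duty = £797,442.42 × 14% = £111,641.94.
Line 2 (1183.27, Faristan, 479 units, £8,272.33):
Base rate for 1183.27 is £4.06/unit.
Origin Faristan qualifies under the Casesta–Faristan agreement and 1183.27 is covered: preferential rate Free applies instead.
The additional-duty order on 1183.27 targets Narovia, not Faristan; it does not apply.
Duty = £8,272.33 × 0% = £0.00.
Line 3 (5359.32, Faristan, 2,081 units, £331,170.34):
Base rate for 5359.32 is £2.05/unit.
Origin Faristan qualifies under the Casesta–Faristan agreement and 5359.32 is covered: preferential rate Free applies instead.
Duty = £331,170.34 × 0% = £0.00.
Total = £111,641.94 + £0.00 + £0.00 = £111,641.94.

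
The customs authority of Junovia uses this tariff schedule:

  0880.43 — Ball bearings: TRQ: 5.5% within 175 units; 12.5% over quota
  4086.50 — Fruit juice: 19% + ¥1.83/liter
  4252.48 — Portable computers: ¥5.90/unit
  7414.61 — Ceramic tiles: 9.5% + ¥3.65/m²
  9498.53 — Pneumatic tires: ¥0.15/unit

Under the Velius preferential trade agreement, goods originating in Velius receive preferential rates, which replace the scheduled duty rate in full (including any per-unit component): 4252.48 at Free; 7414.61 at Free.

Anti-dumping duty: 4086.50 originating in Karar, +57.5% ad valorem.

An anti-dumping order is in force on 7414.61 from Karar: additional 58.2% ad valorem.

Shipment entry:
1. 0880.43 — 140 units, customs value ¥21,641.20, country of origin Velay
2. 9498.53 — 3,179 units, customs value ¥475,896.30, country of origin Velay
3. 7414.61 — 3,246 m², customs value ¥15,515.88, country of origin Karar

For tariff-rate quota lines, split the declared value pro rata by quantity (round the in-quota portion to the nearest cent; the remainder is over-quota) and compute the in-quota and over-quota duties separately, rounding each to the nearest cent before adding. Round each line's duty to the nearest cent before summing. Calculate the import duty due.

¥24,019.27

Line 1 (0880.43, Velay, 140 units, ¥21,641.20):
Code 0880.43 is under a tariff-rate quota (threshold 175 units). Quantity 140 units is within the quota, so the in-quota rate 5.5% applies to the full value.
Duty = ¥21,641.20 × 5.5% = ¥1,190.27.
Line 2 (9498.53, Velay, 3,179 units, ¥475,896.30):
Base rate for 9498.53 is ¥0.15/unit.
Duty = 3,179 × ¥0.15 = ¥476.85.
Line 3 (7414.61, Karar, 3,246 m², ¥15,515.88):
Base rate for 7414.61 is 9.5% + ¥3.65/m².
7414.61 has an FTA preferential rate, but origin Karar is not Velius; base rate stands.
Additional duty on 7414.61 from Karar: +58.2%. Applied ad valorem rate: 9.5% + 58.2% = 67.7%.
Duty = ¥15,515.88 × 67.7% + 3,246 × ¥3.65 = ¥22,352.15.
Total = ¥1,190.27 + ¥476.85 + ¥22,352.15 = ¥24,019.27.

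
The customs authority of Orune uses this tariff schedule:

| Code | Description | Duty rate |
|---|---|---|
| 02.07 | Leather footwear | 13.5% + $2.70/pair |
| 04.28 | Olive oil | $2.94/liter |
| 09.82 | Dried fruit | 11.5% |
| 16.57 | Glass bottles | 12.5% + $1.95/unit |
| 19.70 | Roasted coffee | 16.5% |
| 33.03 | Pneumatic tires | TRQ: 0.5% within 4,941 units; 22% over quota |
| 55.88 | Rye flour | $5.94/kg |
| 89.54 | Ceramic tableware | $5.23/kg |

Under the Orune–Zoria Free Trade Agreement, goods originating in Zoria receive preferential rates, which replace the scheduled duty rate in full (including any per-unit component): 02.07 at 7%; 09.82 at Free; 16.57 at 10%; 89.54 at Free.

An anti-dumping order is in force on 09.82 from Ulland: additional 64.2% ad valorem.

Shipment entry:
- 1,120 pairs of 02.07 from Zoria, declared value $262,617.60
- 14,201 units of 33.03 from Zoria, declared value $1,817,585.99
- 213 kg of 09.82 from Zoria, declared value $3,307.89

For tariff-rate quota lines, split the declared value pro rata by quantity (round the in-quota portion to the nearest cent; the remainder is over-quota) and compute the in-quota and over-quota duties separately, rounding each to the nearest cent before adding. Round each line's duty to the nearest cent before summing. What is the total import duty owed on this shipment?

Line 1 (02.07, Zoria, 1,120 pairs, $262,617.60):
Base rate for 02.07 is 13.5% + $2.70/pair.
Origin Zoria qualifies under the Orune–Zoria agreement and 02.07 is covered: preferential rate 7% applies instead.
Duty = $262,617.60 × 7% = $18,383.23.
Line 2 (33.03, Zoria, 14,201 units, $1,817,585.99):
Code 33.03 is under a tariff-rate quota (threshold 4,941 units). In-quota: 4,941 units at 0.5%; over-quota: 9,260 units at 22%.
Pro-rata value split: in-quota = $1,817,585.99 × 4,941/14,201 = $632,398.59; over-quota = $1,817,585.99 − $632,398.59 = $1,185,187.40.
In-quota duty = $632,398.59 × 0.5% = $3,161.99. Over-quota duty = $1,185,187.40 × 22% = $260,741.23.
Line duty = $3,161.99 + $260,741.23 = $263,903.22.
Line 3 (09.82, Zoria, 213 kg, $3,307.89):
Base rate for 09.82 is 11.5%.
Origin Zoria qualifies under the Orune–Zoria agreement and 09.82 is covered: preferential rate Free applies instead.
The additional-duty order on 09.82 targets Ulland, not Zoria; it does not apply.
Duty = $3,307.89 × 0% = $0.00.
Total = $18,383.23 + $263,903.22 + $0.00 = $282,286.45.

$282,286.45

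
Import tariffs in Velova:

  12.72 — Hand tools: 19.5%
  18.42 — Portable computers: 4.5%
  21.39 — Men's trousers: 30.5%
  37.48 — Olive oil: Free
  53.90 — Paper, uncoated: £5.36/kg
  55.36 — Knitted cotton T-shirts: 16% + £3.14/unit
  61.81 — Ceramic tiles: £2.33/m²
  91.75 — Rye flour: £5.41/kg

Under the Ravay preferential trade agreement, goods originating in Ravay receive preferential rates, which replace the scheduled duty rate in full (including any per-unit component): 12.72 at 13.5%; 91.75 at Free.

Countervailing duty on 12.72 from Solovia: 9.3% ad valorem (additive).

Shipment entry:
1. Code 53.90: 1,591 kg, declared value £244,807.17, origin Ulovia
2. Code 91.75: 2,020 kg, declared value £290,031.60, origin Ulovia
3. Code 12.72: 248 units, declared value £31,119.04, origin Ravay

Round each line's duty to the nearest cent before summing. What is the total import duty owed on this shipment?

£23,657.03

Line 1 (53.90, Ulovia, 1,591 kg, £244,807.17):
Base rate for 53.90 is £5.36/kg.
Duty = 1,591 × £5.36 = £8,527.76.
Line 2 (91.75, Ulovia, 2,020 kg, £290,031.60):
Base rate for 91.75 is £5.41/kg.
91.75 has an FTA preferential rate, but origin Ulovia is not Ravay; base rate stands.
Duty = 2,020 × £5.41 = £10,928.20.
Line 3 (12.72, Ravay, 248 units, £31,119.04):
Base rate for 12.72 is 19.5%.
Origin Ravay qualifies under the Velova–Ravay agreement and 12.72 is covered: preferential rate 13.5% applies instead.
The additional-duty order on 12.72 targets Solovia, not Ravay; it does not apply.
Duty = £31,119.04 × 13.5% = £4,201.07.
Total = £8,527.76 + £10,928.20 + £4,201.07 = £23,657.03.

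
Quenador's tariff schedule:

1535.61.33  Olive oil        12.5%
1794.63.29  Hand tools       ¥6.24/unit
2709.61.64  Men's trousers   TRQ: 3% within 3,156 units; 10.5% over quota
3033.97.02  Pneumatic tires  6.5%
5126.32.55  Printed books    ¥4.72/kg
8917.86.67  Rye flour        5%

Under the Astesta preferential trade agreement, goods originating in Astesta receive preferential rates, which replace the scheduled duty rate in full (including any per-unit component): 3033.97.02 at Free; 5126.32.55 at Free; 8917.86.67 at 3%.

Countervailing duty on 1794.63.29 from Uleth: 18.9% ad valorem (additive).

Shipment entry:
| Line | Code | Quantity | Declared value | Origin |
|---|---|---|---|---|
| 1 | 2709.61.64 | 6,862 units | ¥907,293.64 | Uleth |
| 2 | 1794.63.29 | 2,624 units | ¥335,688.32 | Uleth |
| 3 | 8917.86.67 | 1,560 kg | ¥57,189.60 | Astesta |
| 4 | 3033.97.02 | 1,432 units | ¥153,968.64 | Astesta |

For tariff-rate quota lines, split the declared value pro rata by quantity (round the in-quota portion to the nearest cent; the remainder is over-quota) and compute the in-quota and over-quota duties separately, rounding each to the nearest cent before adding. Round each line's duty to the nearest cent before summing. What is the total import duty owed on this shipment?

Line 1 (2709.61.64, Uleth, 6,862 units, ¥907,293.64):
Code 2709.61.64 is under a tariff-rate quota (threshold 3,156 units). In-quota: 3,156 units at 3%; over-quota: 3,706 units at 10.5%.
Pro-rata value split: in-quota = ¥907,293.64 × 3,156/6,862 = ¥417,286.32; over-quota = ¥907,293.64 − ¥417,286.32 = ¥490,007.32.
In-quota duty = ¥417,286.32 × 3% = ¥12,518.59. Over-quota duty = ¥490,007.32 × 10.5% = ¥51,450.77.
Line duty = ¥12,518.59 + ¥51,450.77 = ¥63,969.36.
Line 2 (1794.63.29, Uleth, 2,624 units, ¥335,688.32):
Base rate for 1794.63.29 is ¥6.24/unit.
Additional duty on 1794.63.29 from Uleth: +18.9% ad valorem. Applied ad valorem rate = 18.9%.
Duty = ¥335,688.32 × 18.9% + 2,624 × ¥6.24 = ¥79,818.85.
Line 3 (8917.86.67, Astesta, 1,560 kg, ¥57,189.60):
Base rate for 8917.86.67 is 5%.
Origin Astesta qualifies under the Quenador–Astesta agreement and 8917.86.67 is covered: preferential rate 3% applies instead.
Duty = ¥57,189.60 × 3% = ¥1,715.69.
Line 4 (3033.97.02, Astesta, 1,432 units, ¥153,968.64):
Base rate for 3033.97.02 is 6.5%.
Origin Astesta qualifies under the Quenador–Astesta agreement and 3033.97.02 is covered: preferential rate Free applies instead.
Duty = ¥153,968.64 × 0% = ¥0.00.
Total = ¥63,969.36 + ¥79,818.85 + ¥1,715.69 + ¥0.00 = ¥145,503.90.

¥145,503.90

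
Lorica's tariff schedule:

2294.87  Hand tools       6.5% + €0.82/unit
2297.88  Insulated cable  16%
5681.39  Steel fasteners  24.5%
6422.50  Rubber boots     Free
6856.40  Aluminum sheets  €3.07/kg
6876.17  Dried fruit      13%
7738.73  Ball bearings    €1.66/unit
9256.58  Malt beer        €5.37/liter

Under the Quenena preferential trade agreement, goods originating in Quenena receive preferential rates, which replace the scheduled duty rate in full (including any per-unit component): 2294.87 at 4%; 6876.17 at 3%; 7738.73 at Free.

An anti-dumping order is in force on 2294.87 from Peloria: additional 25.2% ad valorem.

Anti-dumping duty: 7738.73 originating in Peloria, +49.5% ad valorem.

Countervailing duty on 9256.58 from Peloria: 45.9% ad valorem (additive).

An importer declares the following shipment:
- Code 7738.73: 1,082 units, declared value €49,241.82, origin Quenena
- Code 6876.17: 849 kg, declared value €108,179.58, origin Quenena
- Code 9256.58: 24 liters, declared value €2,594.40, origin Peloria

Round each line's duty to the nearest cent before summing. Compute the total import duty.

€4,565.10

Line 1 (7738.73, Quenena, 1,082 units, €49,241.82):
Base rate for 7738.73 is €1.66/unit.
Origin Quenena qualifies under the Lorica–Quenena agreement and 7738.73 is covered: preferential rate Free applies instead.
The additional-duty order on 7738.73 targets Peloria, not Quenena; it does not apply.
Duty = €49,241.82 × 0% = €0.00.
Line 2 (6876.17, Quenena, 849 kg, €108,179.58):
Base rate for 6876.17 is 13%.
Origin Quenena qualifies under the Lorica–Quenena agreement and 6876.17 is covered: preferential rate 3% applies instead.
Duty = €108,179.58 × 3% = €3,245.39.
Line 3 (9256.58, Peloria, 24 liters, €2,594.40):
Base rate for 9256.58 is €5.37/liter.
Additional duty on 9256.58 from Peloria: +45.9% ad valorem. Applied ad valorem rate = 45.9%.
Duty = €2,594.40 × 45.9% + 24 × €5.37 = €1,319.71.
Total = €0.00 + €3,245.39 + €1,319.71 = €4,565.10.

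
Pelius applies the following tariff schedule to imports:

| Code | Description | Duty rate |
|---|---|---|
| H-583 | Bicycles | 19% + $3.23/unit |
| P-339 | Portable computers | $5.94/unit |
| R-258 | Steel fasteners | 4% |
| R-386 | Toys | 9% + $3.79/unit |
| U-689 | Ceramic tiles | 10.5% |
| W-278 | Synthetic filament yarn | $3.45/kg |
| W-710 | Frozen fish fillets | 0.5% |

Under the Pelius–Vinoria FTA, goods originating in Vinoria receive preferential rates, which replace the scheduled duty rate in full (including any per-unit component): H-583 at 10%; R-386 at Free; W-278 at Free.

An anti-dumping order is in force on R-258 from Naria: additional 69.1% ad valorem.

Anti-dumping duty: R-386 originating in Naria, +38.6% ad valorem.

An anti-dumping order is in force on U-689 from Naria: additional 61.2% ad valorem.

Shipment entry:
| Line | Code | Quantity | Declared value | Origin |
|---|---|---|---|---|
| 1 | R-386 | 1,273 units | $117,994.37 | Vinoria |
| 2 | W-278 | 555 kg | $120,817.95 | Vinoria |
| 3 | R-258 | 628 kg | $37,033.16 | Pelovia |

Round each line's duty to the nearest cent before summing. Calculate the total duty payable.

$1,481.33

Line 1 (R-386, Vinoria, 1,273 units, $117,994.37):
Base rate for R-386 is 9% + $3.79/unit.
Origin Vinoria qualifies under the Pelius–Vinoria agreement and R-386 is covered: preferential rate Free applies instead.
The additional-duty order on R-386 targets Naria, not Vinoria; it does not apply.
Duty = $117,994.37 × 0% = $0.00.
Line 2 (W-278, Vinoria, 555 kg, $120,817.95):
Base rate for W-278 is $3.45/kg.
Origin Vinoria qualifies under the Pelius–Vinoria agreement and W-278 is covered: preferential rate Free applies instead.
Duty = $120,817.95 × 0% = $0.00.
Line 3 (R-258, Pelovia, 628 kg, $37,033.16):
Base rate for R-258 is 4%.
The additional-duty order on R-258 targets Naria, not Pelovia; it does not apply.
Duty = $37,033.16 × 4% = $1,481.33.
Total = $0.00 + $0.00 + $1,481.33 = $1,481.33.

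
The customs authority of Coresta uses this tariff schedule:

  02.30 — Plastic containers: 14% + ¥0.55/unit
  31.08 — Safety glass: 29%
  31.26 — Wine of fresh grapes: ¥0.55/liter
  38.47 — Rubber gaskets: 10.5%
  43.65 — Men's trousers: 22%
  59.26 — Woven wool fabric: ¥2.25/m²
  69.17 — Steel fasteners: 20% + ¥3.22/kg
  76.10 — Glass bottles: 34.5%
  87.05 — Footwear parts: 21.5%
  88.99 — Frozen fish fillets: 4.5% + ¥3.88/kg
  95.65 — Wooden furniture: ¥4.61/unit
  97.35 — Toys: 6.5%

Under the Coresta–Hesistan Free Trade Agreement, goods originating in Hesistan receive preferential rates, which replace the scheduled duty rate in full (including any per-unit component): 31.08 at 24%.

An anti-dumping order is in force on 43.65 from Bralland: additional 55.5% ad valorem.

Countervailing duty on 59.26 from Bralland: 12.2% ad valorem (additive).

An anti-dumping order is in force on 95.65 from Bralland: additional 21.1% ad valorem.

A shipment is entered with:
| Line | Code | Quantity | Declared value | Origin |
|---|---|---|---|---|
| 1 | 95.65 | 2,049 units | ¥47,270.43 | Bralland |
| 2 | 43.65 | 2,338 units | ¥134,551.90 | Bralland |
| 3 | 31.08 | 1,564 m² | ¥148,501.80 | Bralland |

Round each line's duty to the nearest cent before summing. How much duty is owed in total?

Line 1 (95.65, Bralland, 2,049 units, ¥47,270.43):
Base rate for 95.65 is ¥4.61/unit.
Additional duty on 95.65 from Bralland: +21.1% ad valorem. Applied ad valorem rate = 21.1%.
Duty = ¥47,270.43 × 21.1% + 2,049 × ¥4.61 = ¥19,419.95.
Line 2 (43.65, Bralland, 2,338 units, ¥134,551.90):
Base rate for 43.65 is 22%.
Additional duty on 43.65 from Bralland: +55.5%. Applied ad valorem rate: 22% + 55.5% = 77.5%.
Duty = ¥134,551.90 × 77.5% = ¥104,277.72.
Line 3 (31.08, Bralland, 1,564 m², ¥148,501.80):
Base rate for 31.08 is 29%.
31.08 has an FTA preferential rate, but origin Bralland is not Hesistan; base rate stands.
Duty = ¥148,501.80 × 29% = ¥43,065.52.
Total = ¥19,419.95 + ¥104,277.72 + ¥43,065.52 = ¥166,763.19.

¥166,763.19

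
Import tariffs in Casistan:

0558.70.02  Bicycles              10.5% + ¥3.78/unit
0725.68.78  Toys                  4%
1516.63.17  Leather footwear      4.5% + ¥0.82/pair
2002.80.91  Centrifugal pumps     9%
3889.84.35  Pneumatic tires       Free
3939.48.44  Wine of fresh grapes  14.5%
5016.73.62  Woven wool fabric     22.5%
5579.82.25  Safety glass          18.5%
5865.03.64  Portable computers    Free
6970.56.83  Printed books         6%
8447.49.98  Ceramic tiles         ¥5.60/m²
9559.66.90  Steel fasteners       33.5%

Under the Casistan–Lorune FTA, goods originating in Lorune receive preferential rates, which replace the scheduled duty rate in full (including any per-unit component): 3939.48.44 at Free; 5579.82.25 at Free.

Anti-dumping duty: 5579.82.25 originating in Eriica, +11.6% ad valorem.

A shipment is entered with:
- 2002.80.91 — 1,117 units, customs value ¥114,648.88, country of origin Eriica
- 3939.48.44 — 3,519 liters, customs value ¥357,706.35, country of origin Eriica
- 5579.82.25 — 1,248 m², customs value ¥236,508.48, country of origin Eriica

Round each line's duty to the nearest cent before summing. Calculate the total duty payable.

Line 1 (2002.80.91, Eriica, 1,117 units, ¥114,648.88):
Base rate for 2002.80.91 is 9%.
Duty = ¥114,648.88 × 9% = ¥10,318.40.
Line 2 (3939.48.44, Eriica, 3,519 liters, ¥357,706.35):
Base rate for 3939.48.44 is 14.5%.
3939.48.44 has an FTA preferential rate, but origin Eriica is not Lorune; base rate stands.
Duty = ¥357,706.35 × 14.5% = ¥51,867.42.
Line 3 (5579.82.25, Eriica, 1,248 m², ¥236,508.48):
Base rate for 5579.82.25 is 18.5%.
5579.82.25 has an FTA preferential rate, but origin Eriica is not Lorune; base rate stands.
Additional duty on 5579.82.25 from Eriica: +11.6%. Applied ad valorem rate: 18.5% + 11.6% = 30.1%.
Duty = ¥236,508.48 × 30.1% = ¥71,189.05.
Total = ¥10,318.40 + ¥51,867.42 + ¥71,189.05 = ¥133,374.87.

¥133,374.87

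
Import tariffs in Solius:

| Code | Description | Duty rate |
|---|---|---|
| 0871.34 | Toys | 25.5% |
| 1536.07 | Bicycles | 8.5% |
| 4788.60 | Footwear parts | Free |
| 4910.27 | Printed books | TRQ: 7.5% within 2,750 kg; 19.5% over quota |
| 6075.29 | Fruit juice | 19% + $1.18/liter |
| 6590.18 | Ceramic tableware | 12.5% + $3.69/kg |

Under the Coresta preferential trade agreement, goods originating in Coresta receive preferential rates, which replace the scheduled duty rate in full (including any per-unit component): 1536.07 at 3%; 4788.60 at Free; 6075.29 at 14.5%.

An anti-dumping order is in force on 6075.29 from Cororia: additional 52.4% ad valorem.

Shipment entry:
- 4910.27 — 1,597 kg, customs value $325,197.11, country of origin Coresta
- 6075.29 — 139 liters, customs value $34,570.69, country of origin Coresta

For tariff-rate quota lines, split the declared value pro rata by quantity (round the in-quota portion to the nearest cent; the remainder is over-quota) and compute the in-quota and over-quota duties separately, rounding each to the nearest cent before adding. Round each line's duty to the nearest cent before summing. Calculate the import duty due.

Line 1 (4910.27, Coresta, 1,597 kg, $325,197.11):
Code 4910.27 is under a tariff-rate quota (threshold 2,750 kg). Quantity 1,597 kg is within the quota, so the in-quota rate 7.5% applies to the full value.
Duty = $325,197.11 × 7.5% = $24,389.78.
Line 2 (6075.29, Coresta, 139 liters, $34,570.69):
Base rate for 6075.29 is 19% + $1.18/liter.
Origin Coresta qualifies under the Solius–Coresta agreement and 6075.29 is covered: preferential rate 14.5% applies instead.
The additional-duty order on 6075.29 targets Cororia, not Coresta; it does not apply.
Duty = $34,570.69 × 14.5% = $5,012.75.
Total = $24,389.78 + $5,012.75 = $29,402.53.

$29,402.53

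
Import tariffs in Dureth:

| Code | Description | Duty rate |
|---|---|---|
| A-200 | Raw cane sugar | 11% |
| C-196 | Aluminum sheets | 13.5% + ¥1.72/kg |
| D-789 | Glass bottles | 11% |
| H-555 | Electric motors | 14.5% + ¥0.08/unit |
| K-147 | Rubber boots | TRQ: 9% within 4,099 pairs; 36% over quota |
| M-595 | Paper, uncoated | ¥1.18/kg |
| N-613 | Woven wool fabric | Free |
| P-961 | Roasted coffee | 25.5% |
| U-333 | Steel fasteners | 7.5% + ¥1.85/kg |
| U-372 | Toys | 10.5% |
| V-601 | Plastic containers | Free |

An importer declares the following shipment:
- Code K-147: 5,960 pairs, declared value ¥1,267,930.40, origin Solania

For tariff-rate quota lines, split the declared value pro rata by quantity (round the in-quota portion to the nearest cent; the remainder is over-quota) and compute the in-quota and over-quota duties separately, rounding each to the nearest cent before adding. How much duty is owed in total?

Line 1 (K-147, Solania, 5,960 pairs, ¥1,267,930.40):
Code K-147 is under a tariff-rate quota (threshold 4,099 pairs). In-quota: 4,099 pairs at 9%; over-quota: 1,861 pairs at 36%.
Pro-rata value split: in-quota = ¥1,267,930.40 × 4,099/5,960 = ¥872,021.26; over-quota = ¥1,267,930.40 − ¥872,021.26 = ¥395,909.14.
In-quota duty = ¥872,021.26 × 9% = ¥78,481.91. Over-quota duty = ¥395,909.14 × 36% = ¥142,527.29.
Line duty = ¥78,481.91 + ¥142,527.29 = ¥221,009.20.

¥221,009.20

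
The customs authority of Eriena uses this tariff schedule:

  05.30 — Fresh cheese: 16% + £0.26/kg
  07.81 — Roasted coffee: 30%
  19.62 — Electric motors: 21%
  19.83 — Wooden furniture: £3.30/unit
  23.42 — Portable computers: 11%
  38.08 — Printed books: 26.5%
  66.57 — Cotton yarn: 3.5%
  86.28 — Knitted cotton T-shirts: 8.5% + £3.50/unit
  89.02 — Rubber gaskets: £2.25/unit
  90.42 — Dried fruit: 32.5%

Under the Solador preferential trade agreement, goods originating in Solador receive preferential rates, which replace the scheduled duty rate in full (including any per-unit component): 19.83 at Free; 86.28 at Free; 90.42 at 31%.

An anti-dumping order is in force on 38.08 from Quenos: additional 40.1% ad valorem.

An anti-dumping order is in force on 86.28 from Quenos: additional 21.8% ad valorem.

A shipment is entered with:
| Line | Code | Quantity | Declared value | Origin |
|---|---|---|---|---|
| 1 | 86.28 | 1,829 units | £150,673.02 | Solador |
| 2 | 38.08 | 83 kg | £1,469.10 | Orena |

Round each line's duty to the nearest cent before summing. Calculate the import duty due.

£389.31

Line 1 (86.28, Solador, 1,829 units, £150,673.02):
Base rate for 86.28 is 8.5% + £3.50/unit.
Origin Solador qualifies under the Eriena–Solador agreement and 86.28 is covered: preferential rate Free applies instead.
The additional-duty order on 86.28 targets Quenos, not Solador; it does not apply.
Duty = £150,673.02 × 0% = £0.00.
Line 2 (38.08, Orena, 83 kg, £1,469.10):
Base rate for 38.08 is 26.5%.
The additional-duty order on 38.08 targets Quenos, not Orena; it does not apply.
Duty = £1,469.10 × 26.5% = £389.31.
Total = £0.00 + £389.31 = £389.31.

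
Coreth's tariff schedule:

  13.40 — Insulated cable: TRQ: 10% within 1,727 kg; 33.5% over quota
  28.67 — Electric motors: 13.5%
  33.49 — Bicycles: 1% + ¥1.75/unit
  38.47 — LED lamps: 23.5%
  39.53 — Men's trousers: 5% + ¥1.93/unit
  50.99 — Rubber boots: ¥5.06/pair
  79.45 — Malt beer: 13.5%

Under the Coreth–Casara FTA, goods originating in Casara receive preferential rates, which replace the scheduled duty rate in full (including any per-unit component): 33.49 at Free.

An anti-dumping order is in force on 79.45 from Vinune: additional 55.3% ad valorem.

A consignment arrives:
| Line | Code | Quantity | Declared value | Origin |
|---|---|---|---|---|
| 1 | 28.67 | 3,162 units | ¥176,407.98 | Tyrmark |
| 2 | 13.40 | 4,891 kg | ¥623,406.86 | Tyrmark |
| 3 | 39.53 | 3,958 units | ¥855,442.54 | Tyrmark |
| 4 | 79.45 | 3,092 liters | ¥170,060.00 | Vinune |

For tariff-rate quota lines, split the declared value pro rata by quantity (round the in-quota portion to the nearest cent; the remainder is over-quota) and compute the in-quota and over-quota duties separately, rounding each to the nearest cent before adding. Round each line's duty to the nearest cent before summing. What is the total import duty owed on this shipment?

¥348,339.72

Line 1 (28.67, Tyrmark, 3,162 units, ¥176,407.98):
Base rate for 28.67 is 13.5%.
Duty = ¥176,407.98 × 13.5% = ¥23,815.08.
Line 2 (13.40, Tyrmark, 4,891 kg, ¥623,406.86):
Code 13.40 is under a tariff-rate quota (threshold 1,727 kg). In-quota: 1,727 kg at 10%; over-quota: 3,164 kg at 33.5%.
Pro-rata value split: in-quota = ¥623,406.86 × 1,727/4,891 = ¥220,123.42; over-quota = ¥623,406.86 − ¥220,123.42 = ¥403,283.44.
In-quota duty = ¥220,123.42 × 10% = ¥22,012.34. Over-quota duty = ¥403,283.44 × 33.5% = ¥135,099.95.
Line duty = ¥22,012.34 + ¥135,099.95 = ¥157,112.29.
Line 3 (39.53, Tyrmark, 3,958 units, ¥855,442.54):
Base rate for 39.53 is 5% + ¥1.93/unit.
Duty = ¥855,442.54 × 5% + 3,958 × ¥1.93 = ¥50,411.07.
Line 4 (79.45, Vinune, 3,092 liters, ¥170,060.00):
Base rate for 79.45 is 13.5%.
Additional duty on 79.45 from Vinune: +55.3%. Applied ad valorem rate: 13.5% + 55.3% = 68.8%.
Duty = ¥170,060.00 × 68.8% = ¥117,001.28.
Total = ¥23,815.08 + ¥157,112.29 + ¥50,411.07 + ¥117,001.28 = ¥348,339.72.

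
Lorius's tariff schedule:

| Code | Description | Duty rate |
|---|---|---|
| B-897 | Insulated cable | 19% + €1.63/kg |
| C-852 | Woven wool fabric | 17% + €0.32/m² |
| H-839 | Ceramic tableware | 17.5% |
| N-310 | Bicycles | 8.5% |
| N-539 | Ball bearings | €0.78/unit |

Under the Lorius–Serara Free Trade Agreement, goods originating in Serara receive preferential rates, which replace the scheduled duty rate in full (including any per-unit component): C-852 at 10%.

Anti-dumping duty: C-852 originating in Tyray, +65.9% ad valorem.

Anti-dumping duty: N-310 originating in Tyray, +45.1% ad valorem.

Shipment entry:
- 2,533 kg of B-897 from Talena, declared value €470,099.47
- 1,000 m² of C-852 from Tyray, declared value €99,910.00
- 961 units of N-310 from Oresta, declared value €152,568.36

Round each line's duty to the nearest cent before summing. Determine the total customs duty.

Line 1 (B-897, Talena, 2,533 kg, €470,099.47):
Base rate for B-897 is 19% + €1.63/kg.
Duty = €470,099.47 × 19% + 2,533 × €1.63 = €93,447.69.
Line 2 (C-852, Tyray, 1,000 m², €99,910.00):
Base rate for C-852 is 17% + €0.32/m².
C-852 has an FTA preferential rate, but origin Tyray is not Serara; base rate stands.
Additional duty on C-852 from Tyray: +65.9%. Applied ad valorem rate: 17% + 65.9% = 82.9%.
Duty = €99,910.00 × 82.9% + 1,000 × €0.32 = €83,145.39.
Line 3 (N-310, Oresta, 961 units, €152,568.36):
Base rate for N-310 is 8.5%.
The additional-duty order on N-310 targets Tyray, not Oresta; it does not apply.
Duty = €152,568.36 × 8.5% = €12,968.31.
Total = €93,447.69 + €83,145.39 + €12,968.31 = €189,561.39.

€189,561.39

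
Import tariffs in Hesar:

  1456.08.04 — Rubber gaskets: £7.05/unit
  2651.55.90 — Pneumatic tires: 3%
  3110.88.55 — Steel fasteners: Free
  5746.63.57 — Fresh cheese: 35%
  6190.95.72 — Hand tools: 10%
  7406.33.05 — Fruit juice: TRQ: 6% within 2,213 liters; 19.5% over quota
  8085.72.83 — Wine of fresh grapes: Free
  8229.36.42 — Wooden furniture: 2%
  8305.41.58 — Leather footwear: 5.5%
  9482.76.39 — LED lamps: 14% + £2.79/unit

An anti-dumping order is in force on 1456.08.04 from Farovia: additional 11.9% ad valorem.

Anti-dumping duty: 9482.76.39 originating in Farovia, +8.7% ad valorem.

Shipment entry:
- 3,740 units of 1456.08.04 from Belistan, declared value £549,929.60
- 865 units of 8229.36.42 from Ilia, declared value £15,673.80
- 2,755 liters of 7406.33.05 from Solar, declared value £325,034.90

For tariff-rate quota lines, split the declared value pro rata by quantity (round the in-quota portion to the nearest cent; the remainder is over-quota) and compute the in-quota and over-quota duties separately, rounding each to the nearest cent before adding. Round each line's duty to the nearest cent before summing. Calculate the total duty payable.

£54,815.17

Line 1 (1456.08.04, Belistan, 3,740 units, £549,929.60):
Base rate for 1456.08.04 is £7.05/unit.
The additional-duty order on 1456.08.04 targets Farovia, not Belistan; it does not apply.
Duty = 3,740 × £7.05 = £26,367.00.
Line 2 (8229.36.42, Ilia, 865 units, £15,673.80):
Base rate for 8229.36.42 is 2%.
Duty = £15,673.80 × 2% = £313.48.
Line 3 (7406.33.05, Solar, 2,755 liters, £325,034.90):
Code 7406.33.05 is under a tariff-rate quota (threshold 2,213 liters). In-quota: 2,213 liters at 6%; over-quota: 542 liters at 19.5%.
Pro-rata value split: in-quota = £325,034.90 × 2,213/2,755 = £261,089.74; over-quota = £325,034.90 − £261,089.74 = £63,945.16.
In-quota duty = £261,089.74 × 6% = £15,665.38. Over-quota duty = £63,945.16 × 19.5% = £12,469.31.
Line duty = £15,665.38 + £12,469.31 = £28,134.69.
Total = £26,367.00 + £313.48 + £28,134.69 = £54,815.17.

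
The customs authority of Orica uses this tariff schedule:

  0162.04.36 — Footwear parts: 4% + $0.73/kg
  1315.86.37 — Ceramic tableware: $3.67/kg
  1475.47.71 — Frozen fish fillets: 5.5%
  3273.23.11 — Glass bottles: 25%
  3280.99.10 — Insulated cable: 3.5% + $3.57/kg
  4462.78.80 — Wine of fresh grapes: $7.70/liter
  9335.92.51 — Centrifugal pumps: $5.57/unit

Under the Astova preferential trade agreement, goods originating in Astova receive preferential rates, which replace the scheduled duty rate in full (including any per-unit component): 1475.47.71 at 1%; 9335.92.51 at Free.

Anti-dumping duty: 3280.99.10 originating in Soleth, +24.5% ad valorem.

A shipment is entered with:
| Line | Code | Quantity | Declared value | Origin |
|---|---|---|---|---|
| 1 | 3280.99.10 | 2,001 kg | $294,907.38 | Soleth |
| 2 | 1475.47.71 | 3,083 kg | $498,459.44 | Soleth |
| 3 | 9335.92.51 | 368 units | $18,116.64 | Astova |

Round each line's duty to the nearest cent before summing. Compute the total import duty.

$117,132.91

Line 1 (3280.99.10, Soleth, 2,001 kg, $294,907.38):
Base rate for 3280.99.10 is 3.5% + $3.57/kg.
Additional duty on 3280.99.10 from Soleth: +24.5%. Applied ad valorem rate: 3.5% + 24.5% = 28%.
Duty = $294,907.38 × 28% + 2,001 × $3.57 = $89,717.64.
Line 2 (1475.47.71, Soleth, 3,083 kg, $498,459.44):
Base rate for 1475.47.71 is 5.5%.
1475.47.71 has an FTA preferential rate, but origin Soleth is not Astova; base rate stands.
Duty = $498,459.44 × 5.5% = $27,415.27.
Line 3 (9335.92.51, Astova, 368 units, $18,116.64):
Base rate for 9335.92.51 is $5.57/unit.
Origin Astova qualifies under the Orica–Astova agreement and 9335.92.51 is covered: preferential rate Free applies instead.
Duty = $18,116.64 × 0% = $0.00.
Total = $89,717.64 + $27,415.27 + $0.00 = $117,132.91.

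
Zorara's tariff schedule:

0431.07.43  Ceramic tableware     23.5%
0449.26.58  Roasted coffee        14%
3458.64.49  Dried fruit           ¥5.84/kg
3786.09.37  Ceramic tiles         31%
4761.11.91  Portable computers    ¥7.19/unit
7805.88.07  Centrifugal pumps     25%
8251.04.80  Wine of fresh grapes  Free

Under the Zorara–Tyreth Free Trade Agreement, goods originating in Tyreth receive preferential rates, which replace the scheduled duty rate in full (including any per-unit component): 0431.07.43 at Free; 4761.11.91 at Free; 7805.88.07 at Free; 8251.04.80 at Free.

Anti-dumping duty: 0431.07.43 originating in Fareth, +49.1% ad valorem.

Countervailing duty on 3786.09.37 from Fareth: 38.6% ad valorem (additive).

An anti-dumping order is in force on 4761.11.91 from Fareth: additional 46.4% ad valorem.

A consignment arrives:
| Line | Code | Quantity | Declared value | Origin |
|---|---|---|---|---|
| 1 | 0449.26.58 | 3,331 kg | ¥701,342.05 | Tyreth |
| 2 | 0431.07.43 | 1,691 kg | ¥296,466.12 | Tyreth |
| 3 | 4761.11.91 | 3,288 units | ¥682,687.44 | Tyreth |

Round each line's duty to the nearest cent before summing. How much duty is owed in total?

Line 1 (0449.26.58, Tyreth, 3,331 kg, ¥701,342.05):
Base rate for 0449.26.58 is 14%.
Origin Tyreth is the FTA partner but 0449.26.58 is not on the preference list; base rate stands.
Duty = ¥701,342.05 × 14% = ¥98,187.89.
Line 2 (0431.07.43, Tyreth, 1,691 kg, ¥296,466.12):
Base rate for 0431.07.43 is 23.5%.
Origin Tyreth qualifies under the Zorara–Tyreth agreement and 0431.07.43 is covered: preferential rate Free applies instead.
The additional-duty order on 0431.07.43 targets Fareth, not Tyreth; it does not apply.
Duty = ¥296,466.12 × 0% = ¥0.00.
Line 3 (4761.11.91, Tyreth, 3,288 units, ¥682,687.44):
Base rate for 4761.11.91 is ¥7.19/unit.
Origin Tyreth qualifies under the Zorara–Tyreth agreement and 4761.11.91 is covered: preferential rate Free applies instead.
The additional-duty order on 4761.11.91 targets Fareth, not Tyreth; it does not apply.
Duty = ¥682,687.44 × 0% = ¥0.00.
Total = ¥98,187.89 + ¥0.00 + ¥0.00 = ¥98,187.89.

¥98,187.89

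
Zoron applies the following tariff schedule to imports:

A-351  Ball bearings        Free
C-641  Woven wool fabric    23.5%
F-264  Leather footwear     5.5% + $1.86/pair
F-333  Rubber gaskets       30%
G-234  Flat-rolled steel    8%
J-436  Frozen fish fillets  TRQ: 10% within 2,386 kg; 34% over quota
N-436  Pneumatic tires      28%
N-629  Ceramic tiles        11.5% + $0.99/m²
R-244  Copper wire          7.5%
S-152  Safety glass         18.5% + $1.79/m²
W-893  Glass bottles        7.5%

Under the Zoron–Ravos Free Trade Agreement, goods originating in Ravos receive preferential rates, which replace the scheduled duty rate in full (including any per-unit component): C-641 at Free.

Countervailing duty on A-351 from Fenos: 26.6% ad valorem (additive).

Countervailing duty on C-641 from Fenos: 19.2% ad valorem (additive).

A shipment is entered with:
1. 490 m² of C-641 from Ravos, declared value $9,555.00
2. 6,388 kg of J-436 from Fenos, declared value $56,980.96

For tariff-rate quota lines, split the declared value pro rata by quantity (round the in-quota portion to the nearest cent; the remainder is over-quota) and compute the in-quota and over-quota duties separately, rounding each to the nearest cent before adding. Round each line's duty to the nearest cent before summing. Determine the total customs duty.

Line 1 (C-641, Ravos, 490 m², $9,555.00):
Base rate for C-641 is 23.5%.
Origin Ravos qualifies under the Zoron–Ravos agreement and C-641 is covered: preferential rate Free applies instead.
The additional-duty order on C-641 targets Fenos, not Ravos; it does not apply.
Duty = $9,555.00 × 0% = $0.00.
Line 2 (J-436, Fenos, 6,388 kg, $56,980.96):
Code J-436 is under a tariff-rate quota (threshold 2,386 kg). In-quota: 2,386 kg at 10%; over-quota: 4,002 kg at 34%.
Pro-rata value split: in-quota = $56,980.96 × 2,386/6,388 = $21,283.12; over-quota = $56,980.96 − $21,283.12 = $35,697.84.
In-quota duty = $21,283.12 × 10% = $2,128.31. Over-quota duty = $35,697.84 × 34% = $12,137.27.
Line duty = $2,128.31 + $12,137.27 = $14,265.58.
Total = $0.00 + $14,265.58 = $14,265.58.

$14,265.58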